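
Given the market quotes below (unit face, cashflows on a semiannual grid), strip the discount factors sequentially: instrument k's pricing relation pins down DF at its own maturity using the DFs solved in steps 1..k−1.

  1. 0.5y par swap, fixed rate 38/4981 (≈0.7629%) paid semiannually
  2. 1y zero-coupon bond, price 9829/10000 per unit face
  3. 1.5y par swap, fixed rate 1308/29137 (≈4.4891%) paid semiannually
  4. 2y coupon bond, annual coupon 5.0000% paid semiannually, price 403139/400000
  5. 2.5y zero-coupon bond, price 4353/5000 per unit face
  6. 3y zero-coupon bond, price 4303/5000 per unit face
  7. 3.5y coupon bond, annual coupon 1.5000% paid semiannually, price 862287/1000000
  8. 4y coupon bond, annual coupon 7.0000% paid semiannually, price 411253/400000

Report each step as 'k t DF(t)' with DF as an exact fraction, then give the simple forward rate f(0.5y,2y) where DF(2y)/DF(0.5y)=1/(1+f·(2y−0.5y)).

1 1/2 4981/5000
2 1 9829/10000
3 3/2 4673/5000
4 2 4561/5000
5 5/2 4353/5000
6 3 4303/5000
7 7/2 1629/2000
8 4 7779/10000
f(0.5y,2y) = ((4981/5000)/(4561/5000) − 1)/(3/2) = 280/4561 ≈ 6.1390%

step 1 [0.5y] swap r/2=19/4981: DF=(1 − 19/4981·(0))/(1+19/4981) = 4981/5000 ≈ 0.996200
step 2 [1y] zero: DF = P = 9829/10000 ≈ 0.982900
step 3 [1.5y] swap r/2=654/29137: DF=(1 − 654/29137·(0.996200+0.982900))/(1+654/29137) = 4673/5000 ≈ 0.934600
step 4 [2y] bond c/2=1/40: DF=(403139/400000 − 1/40·(0.996200+0.982900+0.934600))/(1+1/40) = 4561/5000 ≈ 0.912200
step 5 [2.5y] zero: DF = P = 4353/5000 ≈ 0.870600
step 6 [3y] zero: DF = P = 4303/5000 ≈ 0.860600
step 7 [3.5y] bond c/2=3/400: DF=(862287/1000000 − 3/400·(0.996200+0.982900+0.934600+0.912200+0.870600+0.860600))/(1+3/400) = 1629/2000 ≈ 0.814500
step 8 [4y] bond c/2=7/200: DF=(411253/400000 − 7/200·(0.996200+0.982900+0.934600+0.912200+0.870600+0.860600+0.814500))/(1+7/200) = 7779/10000 ≈ 0.777900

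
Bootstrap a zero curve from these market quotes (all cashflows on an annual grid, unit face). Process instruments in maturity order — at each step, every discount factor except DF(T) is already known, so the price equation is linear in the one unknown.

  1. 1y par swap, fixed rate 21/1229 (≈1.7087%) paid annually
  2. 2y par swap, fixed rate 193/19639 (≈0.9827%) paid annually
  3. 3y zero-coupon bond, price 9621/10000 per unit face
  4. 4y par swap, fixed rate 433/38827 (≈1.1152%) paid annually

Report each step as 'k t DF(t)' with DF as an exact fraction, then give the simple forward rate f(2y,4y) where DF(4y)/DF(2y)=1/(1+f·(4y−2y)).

step 1 [1y] swap r/1=21/1229: DF=(1 − 21/1229·(0))/(1+21/1229) = 1229/1250 ≈ 0.983200
step 2 [2y] swap r/1=193/19639: DF=(1 − 193/19639·(0.983200))/(1+193/19639) = 9807/10000 ≈ 0.980700
step 3 [3y] zero: DF = P = 9621/10000 ≈ 0.962100
step 4 [4y] swap r/1=433/38827: DF=(1 − 433/38827·(0.983200+0.980700+0.962100))/(1+433/38827) = 9567/10000 ≈ 0.956700

1 1 1229/1250
2 2 9807/10000
3 3 9621/10000
4 4 9567/10000
f(2y,4y) = ((9807/10000)/(9567/10000) − 1)/(2) = 40/3189 ≈ 1.2543%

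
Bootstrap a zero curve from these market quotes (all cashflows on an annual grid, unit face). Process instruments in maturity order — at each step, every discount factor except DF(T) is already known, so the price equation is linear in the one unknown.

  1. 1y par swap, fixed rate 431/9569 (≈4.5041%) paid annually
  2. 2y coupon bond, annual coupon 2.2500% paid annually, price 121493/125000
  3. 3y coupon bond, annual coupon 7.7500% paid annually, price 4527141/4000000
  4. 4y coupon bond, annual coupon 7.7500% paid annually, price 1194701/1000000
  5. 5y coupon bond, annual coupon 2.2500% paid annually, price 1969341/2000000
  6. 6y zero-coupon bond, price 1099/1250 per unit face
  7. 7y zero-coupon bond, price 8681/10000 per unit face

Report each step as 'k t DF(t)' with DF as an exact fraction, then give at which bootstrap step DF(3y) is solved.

1 1 9569/10000
2 2 1859/2000
3 3 9147/10000
4 4 9073/10000
5 5 4407/5000
6 6 1099/1250
7 7 8681/10000
DF(3y) is solved at step 3

step 1 [1y] swap r/1=431/9569: DF=(1 − 431/9569·(0))/(1+431/9569) = 9569/10000 ≈ 0.956900
step 2 [2y] bond c/1=9/400: DF=(121493/125000 − 9/400·(0.956900))/(1+9/400) = 1859/2000 ≈ 0.929500
step 3 [3y] bond c/1=31/400: DF=(4527141/4000000 − 31/400·(0.956900+0.929500))/(1+31/400) = 9147/10000 ≈ 0.914700
step 4 [4y] bond c/1=31/400: DF=(1194701/1000000 − 31/400·(0.956900+0.929500+0.914700))/(1+31/400) = 9073/10000 ≈ 0.907300
step 5 [5y] bond c/1=9/400: DF=(1969341/2000000 − 9/400·(0.956900+0.929500+0.914700+0.907300))/(1+9/400) = 4407/5000 ≈ 0.881400
step 6 [6y] zero: DF = P = 1099/1250 ≈ 0.879200
step 7 [7y] zero: DF = P = 8681/10000 ≈ 0.868100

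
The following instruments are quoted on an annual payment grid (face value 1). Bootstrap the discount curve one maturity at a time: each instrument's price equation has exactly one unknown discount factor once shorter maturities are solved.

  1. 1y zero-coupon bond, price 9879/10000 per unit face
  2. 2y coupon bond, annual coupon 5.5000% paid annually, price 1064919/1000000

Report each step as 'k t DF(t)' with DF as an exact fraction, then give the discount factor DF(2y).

1 1 9879/10000
2 2 9579/10000
DF(2y) = 9579/10000 ≈ 0.957900

step 1 [1y] zero: DF = P = 9879/10000 ≈ 0.987900
step 2 [2y] bond c/1=11/200: DF=(1064919/1000000 − 11/200·(0.987900))/(1+11/200) = 9579/10000 ≈ 0.957900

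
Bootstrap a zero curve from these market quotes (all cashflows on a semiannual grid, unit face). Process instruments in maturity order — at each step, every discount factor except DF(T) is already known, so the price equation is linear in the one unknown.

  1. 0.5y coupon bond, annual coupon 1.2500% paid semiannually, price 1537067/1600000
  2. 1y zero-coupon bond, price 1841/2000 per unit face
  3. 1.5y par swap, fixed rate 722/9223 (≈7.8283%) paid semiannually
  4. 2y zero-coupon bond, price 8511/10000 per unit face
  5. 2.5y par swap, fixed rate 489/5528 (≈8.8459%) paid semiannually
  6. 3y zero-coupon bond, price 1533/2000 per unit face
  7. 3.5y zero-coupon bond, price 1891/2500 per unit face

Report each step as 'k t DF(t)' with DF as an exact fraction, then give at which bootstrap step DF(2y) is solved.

step 1 [0.5y] bond c/2=1/160: DF=(1537067/1600000 − 1/160·(0))/(1+1/160) = 9547/10000 ≈ 0.954700
step 2 [1y] zero: DF = P = 1841/2000 ≈ 0.920500
step 3 [1.5y] swap r/2=361/9223: DF=(1 − 361/9223·(0.954700+0.920500))/(1+361/9223) = 8917/10000 ≈ 0.891700
step 4 [2y] zero: DF = P = 8511/10000 ≈ 0.851100
step 5 [2.5y] swap r/2=489/11056: DF=(1 − 489/11056·(0.954700+0.920500+0.891700+0.851100))/(1+489/11056) = 2011/2500 ≈ 0.804400
step 6 [3y] zero: DF = P = 1533/2000 ≈ 0.766500
step 7 [3.5y] zero: DF = P = 1891/2500 ≈ 0.756400

1 1/2 9547/10000
2 1 1841/2000
3 3/2 8917/10000
4 2 8511/10000
5 5/2 2011/2500
6 3 1533/2000
7 7/2 1891/2500
DF(2y) is solved at step 4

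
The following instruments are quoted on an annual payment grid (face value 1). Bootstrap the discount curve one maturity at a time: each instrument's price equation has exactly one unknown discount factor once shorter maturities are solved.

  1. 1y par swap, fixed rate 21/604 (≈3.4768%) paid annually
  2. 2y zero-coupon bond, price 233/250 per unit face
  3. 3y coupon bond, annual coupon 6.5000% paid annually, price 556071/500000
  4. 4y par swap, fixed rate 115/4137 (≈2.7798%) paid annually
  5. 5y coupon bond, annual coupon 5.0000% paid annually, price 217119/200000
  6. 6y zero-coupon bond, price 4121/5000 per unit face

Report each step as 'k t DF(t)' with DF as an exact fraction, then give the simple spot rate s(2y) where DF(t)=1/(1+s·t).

1 1 604/625
2 2 233/250
3 3 2321/2500
4 4 1793/2000
5 5 4283/5000
6 6 4121/5000
s(2y) = (1/(233/250) − 1)/(2) = 17/466 ≈ 3.6481%

step 1 [1y] swap r/1=21/604: DF=(1 − 21/604·(0))/(1+21/604) = 604/625 ≈ 0.966400
step 2 [2y] zero: DF = P = 233/250 ≈ 0.932000
step 3 [3y] bond c/1=13/200: DF=(556071/500000 − 13/200·(0.966400+0.932000))/(1+13/200) = 2321/2500 ≈ 0.928400
step 4 [4y] swap r/1=115/4137: DF=(1 − 115/4137·(0.966400+0.932000+0.928400))/(1+115/4137) = 1793/2000 ≈ 0.896500
step 5 [5y] bond c/1=1/20: DF=(217119/200000 − 1/20·(0.966400+0.932000+0.928400+0.896500))/(1+1/20) = 4283/5000 ≈ 0.856600
step 6 [6y] zero: DF = P = 4121/5000 ≈ 0.824200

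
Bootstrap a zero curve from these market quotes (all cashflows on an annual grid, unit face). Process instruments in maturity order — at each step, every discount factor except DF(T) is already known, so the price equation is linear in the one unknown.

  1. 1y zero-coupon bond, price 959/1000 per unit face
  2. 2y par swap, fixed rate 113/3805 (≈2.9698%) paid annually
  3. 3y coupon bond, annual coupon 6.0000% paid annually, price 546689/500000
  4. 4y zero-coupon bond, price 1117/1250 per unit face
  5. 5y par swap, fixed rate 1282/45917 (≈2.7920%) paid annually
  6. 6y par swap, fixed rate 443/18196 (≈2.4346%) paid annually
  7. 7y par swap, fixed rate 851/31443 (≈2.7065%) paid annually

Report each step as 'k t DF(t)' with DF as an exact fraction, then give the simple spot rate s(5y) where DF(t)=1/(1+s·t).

step 1 [1y] zero: DF = P = 959/1000 ≈ 0.959000
step 2 [2y] swap r/1=113/3805: DF=(1 − 113/3805·(0.959000))/(1+113/3805) = 1887/2000 ≈ 0.943500
step 3 [3y] bond c/1=3/50: DF=(546689/500000 − 3/50·(0.959000+0.943500))/(1+3/50) = 4619/5000 ≈ 0.923800
step 4 [4y] zero: DF = P = 1117/1250 ≈ 0.893600
step 5 [5y] swap r/1=1282/45917: DF=(1 − 1282/45917·(0.959000+0.943500+0.923800+0.893600))/(1+1282/45917) = 4359/5000 ≈ 0.871800
step 6 [6y] swap r/1=443/18196: DF=(1 − 443/18196·(0.959000+0.943500+0.923800+0.893600+0.871800))/(1+443/18196) = 8671/10000 ≈ 0.867100
step 7 [7y] swap r/1=851/31443: DF=(1 − 851/31443·(0.959000+0.943500+0.923800+0.893600+0.871800+0.867100))/(1+851/31443) = 4149/5000 ≈ 0.829800

1 1 959/1000
2 2 1887/2000
3 3 4619/5000
4 4 1117/1250
5 5 4359/5000
6 6 8671/10000
7 7 4149/5000
s(5y) = (1/(4359/5000) − 1)/(5) = 641/21795 ≈ 2.9410%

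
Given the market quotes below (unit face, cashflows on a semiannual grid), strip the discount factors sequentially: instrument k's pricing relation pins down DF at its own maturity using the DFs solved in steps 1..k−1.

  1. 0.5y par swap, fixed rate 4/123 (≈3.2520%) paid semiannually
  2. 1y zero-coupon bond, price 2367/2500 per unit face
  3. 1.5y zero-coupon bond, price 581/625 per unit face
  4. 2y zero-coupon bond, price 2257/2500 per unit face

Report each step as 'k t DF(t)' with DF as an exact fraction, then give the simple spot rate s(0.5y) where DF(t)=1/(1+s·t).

1 1/2 123/125
2 1 2367/2500
3 3/2 581/625
4 2 2257/2500
s(0.5y) = (1/(123/125) − 1)/(1/2) = 4/123 ≈ 3.2520%

step 1 [0.5y] swap r/2=2/123: DF=(1 − 2/123·(0))/(1+2/123) = 123/125 ≈ 0.984000
step 2 [1y] zero: DF = P = 2367/2500 ≈ 0.946800
step 3 [1.5y] zero: DF = P = 581/625 ≈ 0.929600
step 4 [2y] zero: DF = P = 2257/2500 ≈ 0.902800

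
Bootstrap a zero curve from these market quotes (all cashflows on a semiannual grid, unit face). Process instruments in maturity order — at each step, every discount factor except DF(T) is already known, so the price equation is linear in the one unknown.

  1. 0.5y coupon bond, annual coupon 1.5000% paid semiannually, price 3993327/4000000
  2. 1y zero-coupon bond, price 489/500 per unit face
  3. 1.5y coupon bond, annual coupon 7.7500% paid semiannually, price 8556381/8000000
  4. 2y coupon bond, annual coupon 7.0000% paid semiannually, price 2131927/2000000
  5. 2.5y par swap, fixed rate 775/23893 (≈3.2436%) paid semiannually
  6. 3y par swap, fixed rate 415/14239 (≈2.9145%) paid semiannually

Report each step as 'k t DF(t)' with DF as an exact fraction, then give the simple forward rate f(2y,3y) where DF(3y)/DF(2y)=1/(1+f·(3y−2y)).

step 1 [0.5y] bond c/2=3/400: DF=(3993327/4000000 − 3/400·(0))/(1+3/400) = 9909/10000 ≈ 0.990900
step 2 [1y] zero: DF = P = 489/500 ≈ 0.978000
step 3 [1.5y] bond c/2=31/800: DF=(8556381/8000000 − 31/800·(0.990900+0.978000))/(1+31/800) = 4781/5000 ≈ 0.956200
step 4 [2y] bond c/2=7/200: DF=(2131927/2000000 − 7/200·(0.990900+0.978000+0.956200))/(1+7/200) = 931/1000 ≈ 0.931000
step 5 [2.5y] swap r/2=775/47786: DF=(1 − 775/47786·(0.990900+0.978000+0.956200+0.931000))/(1+775/47786) = 369/400 ≈ 0.922500
step 6 [3y] swap r/2=415/28478: DF=(1 − 415/28478·(0.990900+0.978000+0.956200+0.931000+0.922500))/(1+415/28478) = 917/1000 ≈ 0.917000

1 1/2 9909/10000
2 1 489/500
3 3/2 4781/5000
4 2 931/1000
5 5/2 369/400
6 3 917/1000
f(2y,3y) = ((931/1000)/(917/1000) − 1)/(1) = 2/131 ≈ 1.5267%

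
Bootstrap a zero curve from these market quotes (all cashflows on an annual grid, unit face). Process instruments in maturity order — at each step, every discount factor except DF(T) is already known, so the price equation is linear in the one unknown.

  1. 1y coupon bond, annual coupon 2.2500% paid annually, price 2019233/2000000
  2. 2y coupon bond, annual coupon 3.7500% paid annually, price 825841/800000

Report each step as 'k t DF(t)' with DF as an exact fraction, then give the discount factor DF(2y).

step 1 [1y] bond c/1=9/400: DF=(2019233/2000000 − 9/400·(0))/(1+9/400) = 4937/5000 ≈ 0.987400
step 2 [2y] bond c/1=3/80: DF=(825841/800000 − 3/80·(0.987400))/(1+3/80) = 9593/10000 ≈ 0.959300

1 1 4937/5000
2 2 9593/10000
DF(2y) = 9593/10000 ≈ 0.959300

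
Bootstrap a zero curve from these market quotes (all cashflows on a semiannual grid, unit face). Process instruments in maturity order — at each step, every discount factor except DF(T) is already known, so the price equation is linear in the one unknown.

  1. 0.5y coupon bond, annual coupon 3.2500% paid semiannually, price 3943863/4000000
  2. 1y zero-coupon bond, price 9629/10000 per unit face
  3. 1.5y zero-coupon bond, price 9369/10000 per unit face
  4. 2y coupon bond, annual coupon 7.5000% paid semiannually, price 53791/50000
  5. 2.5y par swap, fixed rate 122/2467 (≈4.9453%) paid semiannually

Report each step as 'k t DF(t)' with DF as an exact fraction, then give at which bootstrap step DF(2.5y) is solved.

step 1 [0.5y] bond c/2=13/800: DF=(3943863/4000000 − 13/800·(0))/(1+13/800) = 4851/5000 ≈ 0.970200
step 2 [1y] zero: DF = P = 9629/10000 ≈ 0.962900
step 3 [1.5y] zero: DF = P = 9369/10000 ≈ 0.936900
step 4 [2y] bond c/2=3/80: DF=(53791/50000 − 3/80·(0.970200+0.962900+0.936900))/(1+3/80) = 2333/2500 ≈ 0.933200
step 5 [2.5y] swap r/2=61/2467: DF=(1 − 61/2467·(0.970200+0.962900+0.936900+0.933200))/(1+61/2467) = 8841/10000 ≈ 0.884100

1 1/2 4851/5000
2 1 9629/10000
3 3/2 9369/10000
4 2 2333/2500
5 5/2 8841/10000
DF(2.5y) is solved at step 5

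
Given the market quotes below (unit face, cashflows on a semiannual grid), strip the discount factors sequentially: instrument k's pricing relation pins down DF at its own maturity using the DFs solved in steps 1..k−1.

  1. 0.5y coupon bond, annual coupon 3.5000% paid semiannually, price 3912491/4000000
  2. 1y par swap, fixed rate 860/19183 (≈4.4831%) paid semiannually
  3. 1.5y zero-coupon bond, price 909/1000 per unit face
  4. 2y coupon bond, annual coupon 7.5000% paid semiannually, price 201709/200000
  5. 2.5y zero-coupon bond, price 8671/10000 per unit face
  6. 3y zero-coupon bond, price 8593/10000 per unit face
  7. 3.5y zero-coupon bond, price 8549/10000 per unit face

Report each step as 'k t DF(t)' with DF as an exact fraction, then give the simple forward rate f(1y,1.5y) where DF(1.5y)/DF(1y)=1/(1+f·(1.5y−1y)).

1 1/2 9613/10000
2 1 957/1000
3 3/2 909/1000
4 2 8699/10000
5 5/2 8671/10000
6 3 8593/10000
7 7/2 8549/10000
f(1y,1.5y) = ((957/1000)/(909/1000) − 1)/(1/2) = 32/303 ≈ 10.5611%

step 1 [0.5y] bond c/2=7/400: DF=(3912491/4000000 − 7/400·(0))/(1+7/400) = 9613/10000 ≈ 0.961300
step 2 [1y] swap r/2=430/19183: DF=(1 − 430/19183·(0.961300))/(1+430/19183) = 957/1000 ≈ 0.957000
step 3 [1.5y] zero: DF = P = 909/1000 ≈ 0.909000
step 4 [2y] bond c/2=3/80: DF=(201709/200000 − 3/80·(0.961300+0.957000+0.909000))/(1+3/80) = 8699/10000 ≈ 0.869900
step 5 [2.5y] zero: DF = P = 8671/10000 ≈ 0.867100
step 6 [3y] zero: DF = P = 8593/10000 ≈ 0.859300
step 7 [3.5y] zero: DF = P = 8549/10000 ≈ 0.854900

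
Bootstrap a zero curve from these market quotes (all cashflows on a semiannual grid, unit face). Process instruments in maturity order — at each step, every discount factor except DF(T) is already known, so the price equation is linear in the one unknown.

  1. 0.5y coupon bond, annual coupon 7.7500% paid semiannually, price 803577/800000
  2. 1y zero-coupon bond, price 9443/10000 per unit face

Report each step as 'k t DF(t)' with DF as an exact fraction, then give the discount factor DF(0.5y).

step 1 [0.5y] bond c/2=31/800: DF=(803577/800000 − 31/800·(0))/(1+31/800) = 967/1000 ≈ 0.967000
step 2 [1y] zero: DF = P = 9443/10000 ≈ 0.944300

1 1/2 967/1000
2 1 9443/10000
DF(0.5y) = 967/1000 ≈ 0.967000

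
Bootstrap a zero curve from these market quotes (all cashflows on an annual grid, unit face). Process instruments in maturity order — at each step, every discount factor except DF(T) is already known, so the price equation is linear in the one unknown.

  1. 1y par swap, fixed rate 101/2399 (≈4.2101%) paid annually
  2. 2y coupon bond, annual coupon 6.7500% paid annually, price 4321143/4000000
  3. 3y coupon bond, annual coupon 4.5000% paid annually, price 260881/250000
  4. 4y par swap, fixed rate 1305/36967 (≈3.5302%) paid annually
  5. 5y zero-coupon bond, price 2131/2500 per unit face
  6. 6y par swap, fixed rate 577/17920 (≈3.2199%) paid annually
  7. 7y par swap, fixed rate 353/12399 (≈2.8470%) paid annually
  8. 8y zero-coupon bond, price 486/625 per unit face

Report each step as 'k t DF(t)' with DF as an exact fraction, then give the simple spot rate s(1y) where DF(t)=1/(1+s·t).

1 1 2399/2500
2 2 9513/10000
3 3 9163/10000
4 4 1739/2000
5 5 2131/2500
6 6 8269/10000
7 7 1647/2000
8 8 486/625
s(1y) = (1/(2399/2500) − 1)/(1) = 101/2399 ≈ 4.2101%

step 1 [1y] swap r/1=101/2399: DF=(1 − 101/2399·(0))/(1+101/2399) = 2399/2500 ≈ 0.959600
step 2 [2y] bond c/1=27/400: DF=(4321143/4000000 − 27/400·(0.959600))/(1+27/400) = 9513/10000 ≈ 0.951300
step 3 [3y] bond c/1=9/200: DF=(260881/250000 − 9/200·(0.959600+0.951300))/(1+9/200) = 9163/10000 ≈ 0.916300
step 4 [4y] swap r/1=1305/36967: DF=(1 − 1305/36967·(0.959600+0.951300+0.916300))/(1+1305/36967) = 1739/2000 ≈ 0.869500
step 5 [5y] zero: DF = P = 2131/2500 ≈ 0.852400
step 6 [6y] swap r/1=577/17920: DF=(1 − 577/17920·(0.959600+0.951300+0.916300+0.869500+0.852400))/(1+577/17920) = 8269/10000 ≈ 0.826900
step 7 [7y] swap r/1=353/12399: DF=(1 − 353/12399·(0.959600+0.951300+0.916300+0.869500+0.852400+0.826900))/(1+353/12399) = 1647/2000 ≈ 0.823500
step 8 [8y] zero: DF = P = 486/625 ≈ 0.777600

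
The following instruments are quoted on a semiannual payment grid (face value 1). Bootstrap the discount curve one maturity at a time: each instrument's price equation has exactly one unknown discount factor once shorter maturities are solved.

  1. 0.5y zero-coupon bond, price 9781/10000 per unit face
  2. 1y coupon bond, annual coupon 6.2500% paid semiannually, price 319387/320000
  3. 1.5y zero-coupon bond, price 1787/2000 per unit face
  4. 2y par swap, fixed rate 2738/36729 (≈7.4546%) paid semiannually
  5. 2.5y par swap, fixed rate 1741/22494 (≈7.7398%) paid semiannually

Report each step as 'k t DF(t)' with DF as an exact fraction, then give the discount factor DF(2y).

step 1 [0.5y] zero: DF = P = 9781/10000 ≈ 0.978100
step 2 [1y] bond c/2=1/32: DF=(319387/320000 − 1/32·(0.978100))/(1+1/32) = 4691/5000 ≈ 0.938200
step 3 [1.5y] zero: DF = P = 1787/2000 ≈ 0.893500
step 4 [2y] swap r/2=1369/36729: DF=(1 − 1369/36729·(0.978100+0.938200+0.893500))/(1+1369/36729) = 8631/10000 ≈ 0.863100
step 5 [2.5y] swap r/2=1741/44988: DF=(1 − 1741/44988·(0.978100+0.938200+0.893500+0.863100))/(1+1741/44988) = 8259/10000 ≈ 0.825900

1 1/2 9781/10000
2 1 4691/5000
3 3/2 1787/2000
4 2 8631/10000
5 5/2 8259/10000
DF(2y) = 8631/10000 ≈ 0.863100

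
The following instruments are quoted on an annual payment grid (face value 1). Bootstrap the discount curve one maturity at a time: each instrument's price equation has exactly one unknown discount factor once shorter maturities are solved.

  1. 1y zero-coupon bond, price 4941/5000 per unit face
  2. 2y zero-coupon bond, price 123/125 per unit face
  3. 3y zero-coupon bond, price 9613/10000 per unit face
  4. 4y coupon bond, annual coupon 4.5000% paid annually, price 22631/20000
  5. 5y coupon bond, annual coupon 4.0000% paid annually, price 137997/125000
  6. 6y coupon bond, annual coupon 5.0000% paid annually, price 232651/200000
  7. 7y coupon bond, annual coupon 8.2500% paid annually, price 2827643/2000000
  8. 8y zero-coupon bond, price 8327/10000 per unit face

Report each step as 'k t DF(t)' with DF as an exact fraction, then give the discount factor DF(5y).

step 1 [1y] zero: DF = P = 4941/5000 ≈ 0.988200
step 2 [2y] zero: DF = P = 123/125 ≈ 0.984000
step 3 [3y] zero: DF = P = 9613/10000 ≈ 0.961300
step 4 [4y] bond c/1=9/200: DF=(22631/20000 − 9/200·(0.988200+0.984000+0.961300))/(1+9/200) = 1913/2000 ≈ 0.956500
step 5 [5y] bond c/1=1/25: DF=(137997/125000 − 1/25·(0.988200+0.984000+0.961300+0.956500))/(1+1/25) = 9119/10000 ≈ 0.911900
step 6 [6y] bond c/1=1/20: DF=(232651/200000 − 1/20·(0.988200+0.984000+0.961300+0.956500+0.911900))/(1+1/20) = 1099/1250 ≈ 0.879200
step 7 [7y] bond c/1=33/400: DF=(2827643/2000000 − 33/400·(0.988200+0.984000+0.961300+0.956500+0.911900+0.879200))/(1+33/400) = 8731/10000 ≈ 0.873100
step 8 [8y] zero: DF = P = 8327/10000 ≈ 0.832700

1 1 4941/5000
2 2 123/125
3 3 9613/10000
4 4 1913/2000
5 5 9119/10000
6 6 1099/1250
7 7 8731/10000
8 8 8327/10000
DF(5y) = 9119/10000 ≈ 0.911900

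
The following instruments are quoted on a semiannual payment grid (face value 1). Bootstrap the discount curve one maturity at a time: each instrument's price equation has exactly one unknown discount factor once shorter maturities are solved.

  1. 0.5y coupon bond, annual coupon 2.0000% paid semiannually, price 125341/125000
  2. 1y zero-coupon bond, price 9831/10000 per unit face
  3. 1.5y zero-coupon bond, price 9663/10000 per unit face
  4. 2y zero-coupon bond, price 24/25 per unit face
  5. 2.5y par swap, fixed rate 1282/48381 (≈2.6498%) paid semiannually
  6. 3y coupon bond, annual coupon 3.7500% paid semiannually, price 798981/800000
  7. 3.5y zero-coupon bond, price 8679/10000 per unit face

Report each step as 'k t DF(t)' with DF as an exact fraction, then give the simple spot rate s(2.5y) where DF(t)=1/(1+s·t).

step 1 [0.5y] bond c/2=1/100: DF=(125341/125000 − 1/100·(0))/(1+1/100) = 1241/1250 ≈ 0.992800
step 2 [1y] zero: DF = P = 9831/10000 ≈ 0.983100
step 3 [1.5y] zero: DF = P = 9663/10000 ≈ 0.966300
step 4 [2y] zero: DF = P = 24/25 ≈ 0.960000
step 5 [2.5y] swap r/2=641/48381: DF=(1 − 641/48381·(0.992800+0.983100+0.966300+0.960000))/(1+641/48381) = 9359/10000 ≈ 0.935900
step 6 [3y] bond c/2=3/160: DF=(798981/800000 − 3/160·(0.992800+0.983100+0.966300+0.960000+0.935900))/(1+3/160) = 8913/10000 ≈ 0.891300
step 7 [3.5y] zero: DF = P = 8679/10000 ≈ 0.867900

1 1/2 1241/1250
2 1 9831/10000
3 3/2 9663/10000
4 2 24/25
5 5/2 9359/10000
6 3 8913/10000
7 7/2 8679/10000
s(2.5y) = (1/(9359/10000) − 1)/(5/2) = 1282/46795 ≈ 2.7396%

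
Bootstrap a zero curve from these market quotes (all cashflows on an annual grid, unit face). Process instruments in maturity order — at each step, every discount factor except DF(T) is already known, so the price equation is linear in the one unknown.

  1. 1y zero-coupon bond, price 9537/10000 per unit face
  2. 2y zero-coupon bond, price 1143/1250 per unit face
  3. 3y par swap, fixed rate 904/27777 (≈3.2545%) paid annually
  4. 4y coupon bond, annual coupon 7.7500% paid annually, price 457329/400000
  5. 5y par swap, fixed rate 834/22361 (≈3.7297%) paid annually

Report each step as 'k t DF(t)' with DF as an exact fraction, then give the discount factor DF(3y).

1 1 9537/10000
2 2 1143/1250
3 3 1137/1250
4 4 8613/10000
5 5 2083/2500
DF(3y) = 1137/1250 ≈ 0.909600

step 1 [1y] zero: DF = P = 9537/10000 ≈ 0.953700
step 2 [2y] zero: DF = P = 1143/1250 ≈ 0.914400
step 3 [3y] swap r/1=904/27777: DF=(1 − 904/27777·(0.953700+0.914400))/(1+904/27777) = 1137/1250 ≈ 0.909600
step 4 [4y] bond c/1=31/400: DF=(457329/400000 − 31/400·(0.953700+0.914400+0.909600))/(1+31/400) = 8613/10000 ≈ 0.861300
step 5 [5y] swap r/1=834/22361: DF=(1 − 834/22361·(0.953700+0.914400+0.909600+0.861300))/(1+834/22361) = 2083/2500 ≈ 0.833200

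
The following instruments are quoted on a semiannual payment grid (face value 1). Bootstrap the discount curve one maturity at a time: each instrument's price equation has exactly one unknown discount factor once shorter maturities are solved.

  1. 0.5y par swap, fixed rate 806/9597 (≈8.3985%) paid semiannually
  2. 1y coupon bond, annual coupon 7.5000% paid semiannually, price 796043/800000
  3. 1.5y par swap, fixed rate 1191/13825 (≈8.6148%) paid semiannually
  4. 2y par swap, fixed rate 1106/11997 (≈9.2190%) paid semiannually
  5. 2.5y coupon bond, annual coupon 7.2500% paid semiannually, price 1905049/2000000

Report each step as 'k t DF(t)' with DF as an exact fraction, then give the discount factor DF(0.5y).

step 1 [0.5y] swap r/2=403/9597: DF=(1 − 403/9597·(0))/(1+403/9597) = 9597/10000 ≈ 0.959700
step 2 [1y] bond c/2=3/80: DF=(796043/800000 − 3/80·(0.959700))/(1+3/80) = 2311/2500 ≈ 0.924400
step 3 [1.5y] swap r/2=1191/27650: DF=(1 − 1191/27650·(0.959700+0.924400))/(1+1191/27650) = 8809/10000 ≈ 0.880900
step 4 [2y] swap r/2=553/11997: DF=(1 − 553/11997·(0.959700+0.924400+0.880900))/(1+553/11997) = 8341/10000 ≈ 0.834100
step 5 [2.5y] bond c/2=29/800: DF=(1905049/2000000 − 29/800·(0.959700+0.924400+0.880900+0.834100))/(1+29/800) = 7933/10000 ≈ 0.793300

1 1/2 9597/10000
2 1 2311/2500
3 3/2 8809/10000
4 2 8341/10000
5 5/2 7933/10000
DF(0.5y) = 9597/10000 ≈ 0.959700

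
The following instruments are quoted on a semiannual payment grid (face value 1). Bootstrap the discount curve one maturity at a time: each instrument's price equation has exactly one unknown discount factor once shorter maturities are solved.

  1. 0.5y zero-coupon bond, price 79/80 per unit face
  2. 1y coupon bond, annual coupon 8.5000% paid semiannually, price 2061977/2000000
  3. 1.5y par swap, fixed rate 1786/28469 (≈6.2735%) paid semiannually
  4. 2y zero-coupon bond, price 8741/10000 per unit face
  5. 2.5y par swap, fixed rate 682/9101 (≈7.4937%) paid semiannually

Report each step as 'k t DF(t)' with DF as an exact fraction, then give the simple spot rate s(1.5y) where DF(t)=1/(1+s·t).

1 1/2 79/80
2 1 9487/10000
3 3/2 9107/10000
4 2 8741/10000
5 5/2 1659/2000
s(1.5y) = (1/(9107/10000) − 1)/(3/2) = 1786/27321 ≈ 6.5371%

step 1 [0.5y] zero: DF = P = 79/80 ≈ 0.987500
step 2 [1y] bond c/2=17/400: DF=(2061977/2000000 − 17/400·(0.987500))/(1+17/400) = 9487/10000 ≈ 0.948700
step 3 [1.5y] swap r/2=893/28469: DF=(1 − 893/28469·(0.987500+0.948700))/(1+893/28469) = 9107/10000 ≈ 0.910700
step 4 [2y] zero: DF = P = 8741/10000 ≈ 0.874100
step 5 [2.5y] swap r/2=341/9101: DF=(1 − 341/9101·(0.987500+0.948700+0.910700+0.874100))/(1+341/9101) = 1659/2000 ≈ 0.829500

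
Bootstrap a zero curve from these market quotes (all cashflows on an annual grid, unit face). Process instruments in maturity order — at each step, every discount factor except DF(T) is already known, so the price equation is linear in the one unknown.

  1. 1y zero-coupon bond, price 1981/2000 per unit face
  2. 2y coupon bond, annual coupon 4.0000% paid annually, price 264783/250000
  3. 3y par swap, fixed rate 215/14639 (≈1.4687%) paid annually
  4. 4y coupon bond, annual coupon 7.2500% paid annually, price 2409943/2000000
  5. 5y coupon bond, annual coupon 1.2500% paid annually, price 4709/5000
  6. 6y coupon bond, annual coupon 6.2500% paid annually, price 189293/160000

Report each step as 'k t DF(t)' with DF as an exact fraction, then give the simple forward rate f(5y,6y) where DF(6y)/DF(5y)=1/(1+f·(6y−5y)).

1 1 1981/2000
2 2 9803/10000
3 3 957/1000
4 4 1157/1250
5 5 4413/5000
6 6 8349/10000
f(5y,6y) = ((4413/5000)/(8349/10000) − 1)/(1) = 159/2783 ≈ 5.7133%

step 1 [1y] zero: DF = P = 1981/2000 ≈ 0.990500
step 2 [2y] bond c/1=1/25: DF=(264783/250000 − 1/25·(0.990500))/(1+1/25) = 9803/10000 ≈ 0.980300
step 3 [3y] swap r/1=215/14639: DF=(1 − 215/14639·(0.990500+0.980300))/(1+215/14639) = 957/1000 ≈ 0.957000
step 4 [4y] bond c/1=29/400: DF=(2409943/2000000 − 29/400·(0.990500+0.980300+0.957000))/(1+29/400) = 1157/1250 ≈ 0.925600
step 5 [5y] bond c/1=1/80: DF=(4709/5000 − 1/80·(0.990500+0.980300+0.957000+0.925600))/(1+1/80) = 4413/5000 ≈ 0.882600
step 6 [6y] bond c/1=1/16: DF=(189293/160000 − 1/16·(0.990500+0.980300+0.957000+0.925600+0.882600))/(1+1/16) = 8349/10000 ≈ 0.834900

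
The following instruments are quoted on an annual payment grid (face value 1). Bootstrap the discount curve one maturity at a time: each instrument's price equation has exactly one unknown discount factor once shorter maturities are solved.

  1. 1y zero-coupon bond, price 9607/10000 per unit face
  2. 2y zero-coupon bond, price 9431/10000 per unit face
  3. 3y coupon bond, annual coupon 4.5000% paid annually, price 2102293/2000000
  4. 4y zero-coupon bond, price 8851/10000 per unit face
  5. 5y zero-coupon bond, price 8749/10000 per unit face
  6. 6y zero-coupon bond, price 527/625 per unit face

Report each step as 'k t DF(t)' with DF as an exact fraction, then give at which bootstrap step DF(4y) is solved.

1 1 9607/10000
2 2 9431/10000
3 3 9239/10000
4 4 8851/10000
5 5 8749/10000
6 6 527/625
DF(4y) is solved at step 4

step 1 [1y] zero: DF = P = 9607/10000 ≈ 0.960700
step 2 [2y] zero: DF = P = 9431/10000 ≈ 0.943100
step 3 [3y] bond c/1=9/200: DF=(2102293/2000000 − 9/200·(0.960700+0.943100))/(1+9/200) = 9239/10000 ≈ 0.923900
step 4 [4y] zero: DF = P = 8851/10000 ≈ 0.885100
step 5 [5y] zero: DF = P = 8749/10000 ≈ 0.874900
step 6 [6y] zero: DF = P = 527/625 ≈ 0.843200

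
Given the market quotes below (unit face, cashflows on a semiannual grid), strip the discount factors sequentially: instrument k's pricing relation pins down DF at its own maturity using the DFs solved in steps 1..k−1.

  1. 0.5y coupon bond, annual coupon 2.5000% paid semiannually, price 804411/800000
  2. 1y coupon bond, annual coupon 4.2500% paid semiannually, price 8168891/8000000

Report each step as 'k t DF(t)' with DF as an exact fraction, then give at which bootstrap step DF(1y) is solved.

step 1 [0.5y] bond c/2=1/80: DF=(804411/800000 − 1/80·(0))/(1+1/80) = 9931/10000 ≈ 0.993100
step 2 [1y] bond c/2=17/800: DF=(8168891/8000000 − 17/800·(0.993100))/(1+17/800) = 612/625 ≈ 0.979200

1 1/2 9931/10000
2 1 612/625
DF(1y) is solved at step 2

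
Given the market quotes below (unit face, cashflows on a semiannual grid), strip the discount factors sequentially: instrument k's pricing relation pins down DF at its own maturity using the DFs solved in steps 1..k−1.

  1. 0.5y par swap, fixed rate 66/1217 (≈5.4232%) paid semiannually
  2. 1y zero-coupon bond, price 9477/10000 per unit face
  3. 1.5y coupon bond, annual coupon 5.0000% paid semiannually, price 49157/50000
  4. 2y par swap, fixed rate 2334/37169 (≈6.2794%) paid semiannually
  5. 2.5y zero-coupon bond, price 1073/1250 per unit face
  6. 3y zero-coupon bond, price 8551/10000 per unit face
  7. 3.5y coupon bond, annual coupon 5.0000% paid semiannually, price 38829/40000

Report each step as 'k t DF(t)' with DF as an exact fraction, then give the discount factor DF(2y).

step 1 [0.5y] swap r/2=33/1217: DF=(1 − 33/1217·(0))/(1+33/1217) = 1217/1250 ≈ 0.973600
step 2 [1y] zero: DF = P = 9477/10000 ≈ 0.947700
step 3 [1.5y] bond c/2=1/40: DF=(49157/50000 − 1/40·(0.973600+0.947700))/(1+1/40) = 9123/10000 ≈ 0.912300
step 4 [2y] swap r/2=1167/37169: DF=(1 − 1167/37169·(0.973600+0.947700+0.912300))/(1+1167/37169) = 8833/10000 ≈ 0.883300
step 5 [2.5y] zero: DF = P = 1073/1250 ≈ 0.858400
step 6 [3y] zero: DF = P = 8551/10000 ≈ 0.855100
step 7 [3.5y] bond c/2=1/40: DF=(38829/40000 − 1/40·(0.973600+0.947700+0.912300+0.883300+0.858400+0.855100))/(1+1/40) = 4073/5000 ≈ 0.814600

1 1/2 1217/1250
2 1 9477/10000
3 3/2 9123/10000
4 2 8833/10000
5 5/2 1073/1250
6 3 8551/10000
7 7/2 4073/5000
DF(2y) = 8833/10000 ≈ 0.883300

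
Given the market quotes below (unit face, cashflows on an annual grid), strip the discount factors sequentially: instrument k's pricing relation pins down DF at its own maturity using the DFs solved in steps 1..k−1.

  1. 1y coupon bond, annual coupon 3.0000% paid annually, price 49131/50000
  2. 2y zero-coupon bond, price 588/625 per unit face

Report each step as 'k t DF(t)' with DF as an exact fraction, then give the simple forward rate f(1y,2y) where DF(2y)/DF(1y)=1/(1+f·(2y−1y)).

1 1 477/500
2 2 588/625
f(1y,2y) = ((477/500)/(588/625) − 1)/(1) = 11/784 ≈ 1.4031%

step 1 [1y] bond c/1=3/100: DF=(49131/50000 − 3/100·(0))/(1+3/100) = 477/500 ≈ 0.954000
step 2 [2y] zero: DF = P = 588/625 ≈ 0.940800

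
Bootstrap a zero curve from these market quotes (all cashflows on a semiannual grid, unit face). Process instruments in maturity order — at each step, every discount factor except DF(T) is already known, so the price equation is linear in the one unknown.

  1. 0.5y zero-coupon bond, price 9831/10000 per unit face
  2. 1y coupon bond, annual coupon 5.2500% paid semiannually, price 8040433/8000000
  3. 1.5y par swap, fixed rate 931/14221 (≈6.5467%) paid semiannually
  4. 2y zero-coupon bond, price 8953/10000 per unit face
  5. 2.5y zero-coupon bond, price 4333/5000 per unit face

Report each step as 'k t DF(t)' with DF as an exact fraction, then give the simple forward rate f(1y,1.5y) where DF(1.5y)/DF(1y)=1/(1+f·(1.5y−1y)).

1 1/2 9831/10000
2 1 4771/5000
3 3/2 9069/10000
4 2 8953/10000
5 5/2 4333/5000
f(1y,1.5y) = ((4771/5000)/(9069/10000) − 1)/(1/2) = 946/9069 ≈ 10.4311%

step 1 [0.5y] zero: DF = P = 9831/10000 ≈ 0.983100
step 2 [1y] bond c/2=21/800: DF=(8040433/8000000 − 21/800·(0.983100))/(1+21/800) = 4771/5000 ≈ 0.954200
step 3 [1.5y] swap r/2=931/28442: DF=(1 − 931/28442·(0.983100+0.954200))/(1+931/28442) = 9069/10000 ≈ 0.906900
step 4 [2y] zero: DF = P = 8953/10000 ≈ 0.895300
step 5 [2.5y] zero: DF = P = 4333/5000 ≈ 0.866600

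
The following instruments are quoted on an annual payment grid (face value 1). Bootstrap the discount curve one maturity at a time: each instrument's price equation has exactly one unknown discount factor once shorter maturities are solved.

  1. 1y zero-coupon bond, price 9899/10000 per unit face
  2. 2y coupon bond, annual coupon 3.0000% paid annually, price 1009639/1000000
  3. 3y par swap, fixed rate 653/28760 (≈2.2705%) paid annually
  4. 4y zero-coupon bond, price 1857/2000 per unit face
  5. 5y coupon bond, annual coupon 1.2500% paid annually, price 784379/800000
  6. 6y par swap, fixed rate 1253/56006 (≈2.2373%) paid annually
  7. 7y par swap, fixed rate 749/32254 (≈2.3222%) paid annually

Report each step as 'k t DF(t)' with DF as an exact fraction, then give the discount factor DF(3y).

1 1 9899/10000
2 2 4757/5000
3 3 9347/10000
4 4 1857/2000
5 5 4607/5000
6 6 8747/10000
7 7 4251/5000
DF(3y) = 9347/10000 ≈ 0.934700

step 1 [1y] zero: DF = P = 9899/10000 ≈ 0.989900
step 2 [2y] bond c/1=3/100: DF=(1009639/1000000 − 3/100·(0.989900))/(1+3/100) = 4757/5000 ≈ 0.951400
step 3 [3y] swap r/1=653/28760: DF=(1 − 653/28760·(0.989900+0.951400))/(1+653/28760) = 9347/10000 ≈ 0.934700
step 4 [4y] zero: DF = P = 1857/2000 ≈ 0.928500
step 5 [5y] bond c/1=1/80: DF=(784379/800000 − 1/80·(0.989900+0.951400+0.934700+0.928500))/(1+1/80) = 4607/5000 ≈ 0.921400
step 6 [6y] swap r/1=1253/56006: DF=(1 − 1253/56006·(0.989900+0.951400+0.934700+0.928500+0.921400))/(1+1253/56006) = 8747/10000 ≈ 0.874700
step 7 [7y] swap r/1=749/32254: DF=(1 − 749/32254·(0.989900+0.951400+0.934700+0.928500+0.921400+0.874700))/(1+749/32254) = 4251/5000 ≈ 0.850200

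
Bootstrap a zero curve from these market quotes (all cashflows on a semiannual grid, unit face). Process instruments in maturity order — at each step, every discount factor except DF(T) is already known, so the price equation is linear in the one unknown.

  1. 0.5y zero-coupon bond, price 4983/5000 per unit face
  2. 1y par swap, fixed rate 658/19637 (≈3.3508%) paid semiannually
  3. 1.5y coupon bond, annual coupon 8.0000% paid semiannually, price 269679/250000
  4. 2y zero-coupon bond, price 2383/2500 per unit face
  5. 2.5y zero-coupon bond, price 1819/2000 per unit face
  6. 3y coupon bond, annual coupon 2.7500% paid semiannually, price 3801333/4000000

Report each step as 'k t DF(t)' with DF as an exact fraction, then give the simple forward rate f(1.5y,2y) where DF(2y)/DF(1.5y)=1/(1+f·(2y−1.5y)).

step 1 [0.5y] zero: DF = P = 4983/5000 ≈ 0.996600
step 2 [1y] swap r/2=329/19637: DF=(1 − 329/19637·(0.996600))/(1+329/19637) = 9671/10000 ≈ 0.967100
step 3 [1.5y] bond c/2=1/25: DF=(269679/250000 − 1/25·(0.996600+0.967100))/(1+1/25) = 9617/10000 ≈ 0.961700
step 4 [2y] zero: DF = P = 2383/2500 ≈ 0.953200
step 5 [2.5y] zero: DF = P = 1819/2000 ≈ 0.909500
step 6 [3y] bond c/2=11/800: DF=(3801333/4000000 − 11/800·(0.996600+0.967100+0.961700+0.953200+0.909500))/(1+11/800) = 349/400 ≈ 0.872500

1 1/2 4983/5000
2 1 9671/10000
3 3/2 9617/10000
4 2 2383/2500
5 5/2 1819/2000
6 3 349/400
f(1.5y,2y) = ((9617/10000)/(2383/2500) − 1)/(1/2) = 85/4766 ≈ 1.7835%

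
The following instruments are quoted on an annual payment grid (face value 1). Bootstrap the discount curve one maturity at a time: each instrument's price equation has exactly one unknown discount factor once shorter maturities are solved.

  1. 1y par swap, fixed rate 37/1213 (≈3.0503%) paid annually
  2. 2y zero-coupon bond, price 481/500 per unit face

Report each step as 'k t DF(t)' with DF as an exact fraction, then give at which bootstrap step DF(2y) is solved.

1 1 1213/1250
2 2 481/500
DF(2y) is solved at step 2

step 1 [1y] swap r/1=37/1213: DF=(1 − 37/1213·(0))/(1+37/1213) = 1213/1250 ≈ 0.970400
step 2 [2y] zero: DF = P = 481/500 ≈ 0.962000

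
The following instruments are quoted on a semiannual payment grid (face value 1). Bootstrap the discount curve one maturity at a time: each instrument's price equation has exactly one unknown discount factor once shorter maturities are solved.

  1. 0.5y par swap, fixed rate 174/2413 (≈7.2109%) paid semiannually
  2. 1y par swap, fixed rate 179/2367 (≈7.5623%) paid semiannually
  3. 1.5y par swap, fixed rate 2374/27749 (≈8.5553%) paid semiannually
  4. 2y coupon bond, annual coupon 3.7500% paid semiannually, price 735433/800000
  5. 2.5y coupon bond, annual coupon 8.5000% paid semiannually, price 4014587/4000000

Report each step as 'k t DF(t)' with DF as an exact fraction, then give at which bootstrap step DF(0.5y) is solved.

1 1/2 2413/2500
2 1 2321/2500
3 3/2 8813/10000
4 2 8513/10000
5 5/2 8149/10000
DF(0.5y) is solved at step 1

step 1 [0.5y] swap r/2=87/2413: DF=(1 − 87/2413·(0))/(1+87/2413) = 2413/2500 ≈ 0.965200
step 2 [1y] swap r/2=179/4734: DF=(1 − 179/4734·(0.965200))/(1+179/4734) = 2321/2500 ≈ 0.928400
step 3 [1.5y] swap r/2=1187/27749: DF=(1 − 1187/27749·(0.965200+0.928400))/(1+1187/27749) = 8813/10000 ≈ 0.881300
step 4 [2y] bond c/2=3/160: DF=(735433/800000 − 3/160·(0.965200+0.928400+0.881300))/(1+3/160) = 8513/10000 ≈ 0.851300
step 5 [2.5y] bond c/2=17/400: DF=(4014587/4000000 − 17/400·(0.965200+0.928400+0.881300+0.851300))/(1+17/400) = 8149/10000 ≈ 0.814900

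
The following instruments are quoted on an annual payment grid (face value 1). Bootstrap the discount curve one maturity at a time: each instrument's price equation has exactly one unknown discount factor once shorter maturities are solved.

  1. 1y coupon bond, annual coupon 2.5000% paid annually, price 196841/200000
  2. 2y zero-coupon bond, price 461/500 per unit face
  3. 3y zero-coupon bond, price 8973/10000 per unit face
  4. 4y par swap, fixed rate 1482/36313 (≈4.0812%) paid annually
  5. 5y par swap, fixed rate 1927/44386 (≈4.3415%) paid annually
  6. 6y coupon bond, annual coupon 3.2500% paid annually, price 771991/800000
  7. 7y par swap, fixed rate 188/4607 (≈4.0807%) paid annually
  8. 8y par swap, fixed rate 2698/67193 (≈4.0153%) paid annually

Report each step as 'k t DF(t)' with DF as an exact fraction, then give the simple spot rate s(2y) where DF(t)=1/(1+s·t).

1 1 4801/5000
2 2 461/500
3 3 8973/10000
4 4 4259/5000
5 5 8073/10000
6 6 7949/10000
7 7 1889/2500
8 8 3651/5000
s(2y) = (1/(461/500) − 1)/(2) = 39/922 ≈ 4.2299%

step 1 [1y] bond c/1=1/40: DF=(196841/200000 − 1/40·(0))/(1+1/40) = 4801/5000 ≈ 0.960200
step 2 [2y] zero: DF = P = 461/500 ≈ 0.922000
step 3 [3y] zero: DF = P = 8973/10000 ≈ 0.897300
step 4 [4y] swap r/1=1482/36313: DF=(1 − 1482/36313·(0.960200+0.922000+0.897300))/(1+1482/36313) = 4259/5000 ≈ 0.851800
step 5 [5y] swap r/1=1927/44386: DF=(1 − 1927/44386·(0.960200+0.922000+0.897300+0.851800))/(1+1927/44386) = 8073/10000 ≈ 0.807300
step 6 [6y] bond c/1=13/400: DF=(771991/800000 − 13/400·(0.960200+0.922000+0.897300+0.851800+0.807300))/(1+13/400) = 7949/10000 ≈ 0.794900
step 7 [7y] swap r/1=188/4607: DF=(1 − 188/4607·(0.960200+0.922000+0.897300+0.851800+0.807300+0.794900))/(1+188/4607) = 1889/2500 ≈ 0.755600
step 8 [8y] swap r/1=2698/67193: DF=(1 − 2698/67193·(0.960200+0.922000+0.897300+0.851800+0.807300+0.794900+0.755600))/(1+2698/67193) = 3651/5000 ≈ 0.730200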